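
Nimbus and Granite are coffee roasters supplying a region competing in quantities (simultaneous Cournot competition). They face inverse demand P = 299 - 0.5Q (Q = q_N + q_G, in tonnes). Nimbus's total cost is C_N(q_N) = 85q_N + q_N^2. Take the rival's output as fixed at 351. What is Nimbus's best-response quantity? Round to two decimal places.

12.83

With the rival's output fixed at 351, Nimbus's profit is π_N = (299 - (1/2)·351 - (1/2)q_N)q_N - (85q_N + q_N²) = (247/2 - (1/2)q_N)q_N - (85q_N + q_N²).
∂π_N/∂q_N = 77/2 - 3q_N = 0, so q_N = 77/6.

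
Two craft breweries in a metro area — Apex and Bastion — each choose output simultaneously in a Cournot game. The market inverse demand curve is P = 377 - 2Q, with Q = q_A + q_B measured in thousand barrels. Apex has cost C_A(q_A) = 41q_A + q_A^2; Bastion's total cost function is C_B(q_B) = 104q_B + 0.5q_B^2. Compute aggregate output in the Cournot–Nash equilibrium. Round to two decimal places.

80.77

Apex's profit: π_A = (377 - 2Q)q_A - (41q_A + q_A²). Setting ∂π_A/∂q_A = 0: 336 - 6q_A - 2(q_B) = 0.
Bastion's first-order condition: 273 - 5q_B - 2(q_A) = 0.
Rearranging gives the reaction functions q_A = (336 - 2q_B)/6 and q_B = (273 - 2q_A)/5.
Substituting one into the other gives q_A = 567/13 and q_B = 483/13.
Total output Q = 567/13 + 483/13 = 1050/13.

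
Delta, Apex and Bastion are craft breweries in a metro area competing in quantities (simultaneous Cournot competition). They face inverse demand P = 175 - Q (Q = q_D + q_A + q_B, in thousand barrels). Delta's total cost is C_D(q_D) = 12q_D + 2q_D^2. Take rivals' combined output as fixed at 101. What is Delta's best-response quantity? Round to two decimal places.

With rivals' combined output fixed at 101, Delta's profit is π_D = (175 - 101 - q_D)q_D - (12q_D + 2q_D²) = (74 - q_D)q_D - (12q_D + 2q_D²).
∂π_D/∂q_D = 62 - 6q_D = 0, so q_D = 31/3.

10.33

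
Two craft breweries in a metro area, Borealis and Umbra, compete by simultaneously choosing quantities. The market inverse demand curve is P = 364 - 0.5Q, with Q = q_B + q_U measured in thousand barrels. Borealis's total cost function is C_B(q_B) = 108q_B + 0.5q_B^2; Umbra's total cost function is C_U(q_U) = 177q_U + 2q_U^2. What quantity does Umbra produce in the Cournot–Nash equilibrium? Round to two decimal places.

25.23

Borealis's profit: π_B = (364 - 0.5Q)q_B - (108q_B + (1/2)q_B²). Setting ∂π_B/∂q_B = 0: 256 - 2q_B - (1/2)(q_U) = 0.
Umbra's profit: π_U = (364 - 0.5Q)q_U - (177q_U + 2q_U²). Setting ∂π_U/∂q_U = 0: 187 - 5q_U - (1/2)(q_B) = 0.
Best responses: q_B = (256 - (1/2)q_U)/2, q_U = (187 - (1/2)q_B)/5.
Solving the pair: q_B = 1582/13, q_U = 328/13.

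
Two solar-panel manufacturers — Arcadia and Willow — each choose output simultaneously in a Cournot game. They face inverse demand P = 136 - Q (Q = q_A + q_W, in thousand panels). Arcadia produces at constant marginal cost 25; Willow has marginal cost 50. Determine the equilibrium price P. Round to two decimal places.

70.33

Arcadia's profit: π_A = (136 - Q)q_A - (25q_A). Setting ∂π_A/∂q_A = 0: 111 - 2q_A - (q_W) = 0.
Willow's profit: π_W = (136 - Q)q_W - (50q_W). Setting ∂π_W/∂q_W = 0: 86 - 2q_W - (q_A) = 0.
So q_A = (111 - q_W)/2 and q_W = (86 - q_A)/2.
Substituting one into the other gives q_A = 136/3 and q_W = 61/3.
Total output Q = 197/3, so price P = 136 - 197/3 = 211/3.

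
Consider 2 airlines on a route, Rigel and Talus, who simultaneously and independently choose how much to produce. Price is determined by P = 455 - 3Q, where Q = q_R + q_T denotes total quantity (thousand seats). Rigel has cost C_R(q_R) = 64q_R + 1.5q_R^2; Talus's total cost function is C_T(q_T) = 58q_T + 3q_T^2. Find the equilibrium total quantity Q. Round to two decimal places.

59.61

Rigel's profit: π_R = (455 - 3Q)q_R - (64q_R + (3/2)q_R²). Setting ∂π_R/∂q_R = 0: 391 - 9q_R - 3(q_T) = 0.
Talus's first-order condition: 397 - 12q_T - 3(q_R) = 0.
Rearranging gives the reaction functions q_R = (391 - 3q_T)/9 and q_T = (397 - 3q_R)/12.
Solving the pair: q_R = 389/11, q_T = 800/33.
Total output Q = 389/11 + 800/33 = 1967/33.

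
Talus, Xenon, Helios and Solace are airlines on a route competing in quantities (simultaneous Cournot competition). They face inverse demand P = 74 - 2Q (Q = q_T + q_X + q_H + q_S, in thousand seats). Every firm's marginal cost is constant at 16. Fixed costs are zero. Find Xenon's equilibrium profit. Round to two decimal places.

Each firm earns π_i = (74 - 2Q)q_i - 16q_i.
Setting ∂π_i/∂q_i = 0 with rivals' quantities fixed: 58 - 4q_i - 2·Σ_{j≠i} q_j = 0.
With identical firms every q_j equals q_i, so Σ_{j≠i} q_j = 3q_i and 58 = 10q_i, giving q_i = 29/5.
Price P = 74 - 2·(116/5) = 138/5.
Xenon's profit: (138/5 - 16)·(29/5) = 1682/25.

67.28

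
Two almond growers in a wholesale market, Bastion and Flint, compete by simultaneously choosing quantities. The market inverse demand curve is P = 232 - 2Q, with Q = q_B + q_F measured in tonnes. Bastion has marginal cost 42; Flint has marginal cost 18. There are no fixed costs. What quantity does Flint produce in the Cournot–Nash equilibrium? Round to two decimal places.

Bastion's profit: π_B = (232 - 2Q)q_B - (42q_B). Setting ∂π_B/∂q_B = 0: 190 - 4q_B - 2(q_F) = 0.
Flint's profit: π_F = (232 - 2Q)q_F - (18q_F). Setting ∂π_F/∂q_F = 0: 214 - 4q_F - 2(q_B) = 0.
So q_B = (190 - 2q_F)/4 and q_F = (214 - 2q_B)/4.
Substituting one into the other gives q_B = 83/3 and q_F = 119/3.

39.67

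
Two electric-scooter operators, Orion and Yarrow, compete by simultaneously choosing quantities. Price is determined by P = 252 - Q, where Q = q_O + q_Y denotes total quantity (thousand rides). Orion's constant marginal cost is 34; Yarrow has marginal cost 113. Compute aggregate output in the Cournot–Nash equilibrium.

119

Orion's profit: π_O = (252 - Q)q_O - (34q_O). Setting ∂π_O/∂q_O = 0: 218 - 2q_O - (q_Y) = 0.
Yarrow's profit: π_Y = (252 - Q)q_Y - (113q_Y). Setting ∂π_Y/∂q_Y = 0: 139 - 2q_Y - (q_O) = 0.
So q_O = (218 - q_Y)/2 and q_Y = (139 - q_O)/2.
Substituting one into the other gives q_O = 99 and q_Y = 20.
Total output Q = 99 + 20 = 119.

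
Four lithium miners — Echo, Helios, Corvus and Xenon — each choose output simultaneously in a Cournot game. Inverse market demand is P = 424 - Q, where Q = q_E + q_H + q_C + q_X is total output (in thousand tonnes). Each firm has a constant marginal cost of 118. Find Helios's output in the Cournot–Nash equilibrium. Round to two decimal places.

61.20

A representative firm's profit is π_i = q_i(424 - Q) - 118q_i.
First-order condition (treating rivals' output as given): 306 - 2q_i - Σ_{j≠i} q_j = 0.
By symmetry each firm produces the same amount; substituting Σ_{j≠i} q_j = 3q_i yields q_i = 306/5.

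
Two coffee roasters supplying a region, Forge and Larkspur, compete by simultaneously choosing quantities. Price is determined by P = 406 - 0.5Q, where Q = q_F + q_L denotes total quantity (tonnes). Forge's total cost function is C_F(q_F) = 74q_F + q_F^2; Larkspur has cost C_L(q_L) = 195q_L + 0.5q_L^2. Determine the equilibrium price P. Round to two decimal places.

316.83

Forge's profit: π_F = (406 - 0.5Q)q_F - (74q_F + q_F²). Setting ∂π_F/∂q_F = 0: 332 - 3q_F - (1/2)(q_L) = 0.
Larkspur's first-order condition: 211 - 2q_L - (1/2)(q_F) = 0.
Rearranging gives the reaction functions q_F = (332 - (1/2)q_L)/3 and q_L = (211 - (1/2)q_F)/2.
Substituting one into the other gives q_F = 97.1304 and q_L = 1868/23.
Total output Q = 178.3478, so price P = 406 - (1/2)·178.3478 = 316.8261.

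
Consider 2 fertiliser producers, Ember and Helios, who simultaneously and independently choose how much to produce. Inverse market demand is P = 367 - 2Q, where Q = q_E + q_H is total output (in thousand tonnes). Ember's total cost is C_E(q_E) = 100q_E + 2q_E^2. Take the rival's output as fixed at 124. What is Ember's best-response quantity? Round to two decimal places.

With the rival's output fixed at 124, Ember's profit is π_E = (367 - 2·124 - 2q_E)q_E - (100q_E + 2q_E²) = (119 - 2q_E)q_E - (100q_E + 2q_E²).
∂π_E/∂q_E = 19 - 8q_E = 0, so q_E = 19/8.

2.38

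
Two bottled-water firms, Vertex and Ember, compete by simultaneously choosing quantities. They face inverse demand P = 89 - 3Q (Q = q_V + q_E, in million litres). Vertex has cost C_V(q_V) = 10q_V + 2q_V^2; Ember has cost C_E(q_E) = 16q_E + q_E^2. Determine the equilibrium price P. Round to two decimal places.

50.72

Vertex's profit: π_V = (89 - 3Q)q_V - (10q_V + 2q_V²). Setting ∂π_V/∂q_V = 0: 79 - 10q_V - 3(q_E) = 0.
Ember's first-order condition: 73 - 8q_E - 3(q_V) = 0.
So q_V = (79 - 3q_E)/10 and q_E = (73 - 3q_V)/8.
Substituting one into the other gives q_V = 413/71 and q_E = 493/71.
Total output Q = 906/71, so price P = 89 - 3·(906/71) = 50.7183.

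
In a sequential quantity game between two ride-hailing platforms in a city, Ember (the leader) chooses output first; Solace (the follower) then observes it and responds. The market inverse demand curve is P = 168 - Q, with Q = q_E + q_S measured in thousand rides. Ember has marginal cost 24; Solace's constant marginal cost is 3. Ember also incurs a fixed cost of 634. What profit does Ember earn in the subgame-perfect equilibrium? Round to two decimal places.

Solve by backward induction. Given q_E, the follower Solace maximises π_S = (168 - q_E - q_S)q_S - 3q_S.
Setting the follower's marginal profit to zero, 165 - q_E - 2q_S = 0, i.e. q_S = (165 - q_E)/2.
The leader anticipates this reaction. Substituting into P = 168 - Q gives P = 171/2 - (1/2)q_E, so π_E = (171/2 - (1/2)q_E)q_E - 24q_E.
The leader's first-order condition 123/2 - q_E = 0 yields q_E = 123/2.
Then q_S = (165 - 123/2)/2 = 207/4.
Price P = 168 - 453/4 = 219/4.
Ember's profit: (219/4 - 24)·(123/2) - 634 = 1257.1250.

1257.13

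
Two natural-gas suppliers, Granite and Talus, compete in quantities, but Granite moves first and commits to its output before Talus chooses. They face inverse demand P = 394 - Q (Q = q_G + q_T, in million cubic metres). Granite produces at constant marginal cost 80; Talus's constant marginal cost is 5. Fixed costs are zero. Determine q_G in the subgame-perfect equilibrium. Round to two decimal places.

The follower Talus best-responds to any q_G: π_T = (394 - Q)q_T - 5q_T.
Follower FOC: 389 - q_G - 2q_T = 0, so q_T(q_G) = (389 - q_G)/2.
Granite substitutes q_T(q_G) into its own profit: π_G = q_G(394 - q_G - (389 - q_G)/2) - 80q_G = (399/2 - (1/2)q_G)q_G - 80q_G.
Leader FOC: 239/2 - q_G = 0, so q_G = 239/2.
Then q_T = (389 - 239/2)/2 = 539/4.

119.50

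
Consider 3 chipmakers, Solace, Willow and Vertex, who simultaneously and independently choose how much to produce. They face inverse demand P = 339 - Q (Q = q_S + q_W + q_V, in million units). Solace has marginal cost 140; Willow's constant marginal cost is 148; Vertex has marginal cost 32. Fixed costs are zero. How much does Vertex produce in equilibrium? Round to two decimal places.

Solace's profit: π_S = (339 - Q)q_S - (140q_S). Setting ∂π_S/∂q_S = 0: 199 - 2q_S - (q_W + q_V) = 0.
Willow's first-order condition: 191 - 2q_W - (q_S + q_V) = 0.
Vertex's first-order condition: 307 - 2q_V - (q_S + q_W) = 0.
Adding the 3 first-order conditions: 697 − 4Q = 0, so Q = 697/4.
Back-substituting: q_S = (199 − 697/4) = 99/4, q_W = (191 − 697/4) = 67/4, q_V = (307 − 697/4) = 531/4.

132.75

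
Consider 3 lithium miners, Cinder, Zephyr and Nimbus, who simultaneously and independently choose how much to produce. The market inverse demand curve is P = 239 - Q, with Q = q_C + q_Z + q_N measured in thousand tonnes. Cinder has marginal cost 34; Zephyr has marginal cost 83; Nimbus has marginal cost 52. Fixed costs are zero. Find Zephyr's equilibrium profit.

Cinder's profit: π_C = (239 - Q)q_C - (34q_C). Setting ∂π_C/∂q_C = 0: 205 - 2q_C - (q_Z + q_N) = 0.
Zephyr's profit: π_Z = (239 - Q)q_Z - (83q_Z). Setting ∂π_Z/∂q_Z = 0: 156 - 2q_Z - (q_C + q_N) = 0.
Nimbus's first-order condition: 187 - 2q_N - (q_C + q_Z) = 0.
Adding the 3 first-order conditions: 548 − 4Q = 0, so Q = 137.
Back-substituting: q_C = (205 − 137) = 68, q_Z = (156 − 137) = 19, q_N = (187 − 137) = 50.
Price P = 239 - 137 = 102.
Zephyr's profit: (102 - 83)·19 = 361.

361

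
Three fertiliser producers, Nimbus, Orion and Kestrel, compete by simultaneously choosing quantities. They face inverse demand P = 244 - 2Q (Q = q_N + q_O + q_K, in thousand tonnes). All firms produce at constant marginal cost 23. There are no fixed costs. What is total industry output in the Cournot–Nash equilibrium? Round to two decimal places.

Each firm earns π_i = (244 - 2Q)q_i - 23q_i.
First-order condition (treating rivals' output as given): 221 - 4q_i - 2·Σ_{j≠i} q_j = 0.
With identical firms every q_j equals q_i, so Σ_{j≠i} q_j = 2q_i and 221 = 8q_i, giving q_i = 221/8.
Total output Q = 221/8 + 221/8 + 221/8 = 663/8.

82.88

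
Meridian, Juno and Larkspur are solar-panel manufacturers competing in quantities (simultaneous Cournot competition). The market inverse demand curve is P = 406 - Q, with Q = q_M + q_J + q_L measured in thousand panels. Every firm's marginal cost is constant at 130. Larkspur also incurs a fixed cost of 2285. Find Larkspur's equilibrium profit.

Each firm earns π_i = (406 - Q)q_i - 130q_i.
First-order condition (treating rivals' output as given): 276 - 2q_i - Σ_{j≠i} q_j = 0.
With identical firms every q_j equals q_i, so Σ_{j≠i} q_j = 2q_i and 276 = 4q_i, giving q_i = 69.
Price P = 406 - 207 = 199.
Larkspur's profit: (199 - 130)·69 - 2285 = 2476.

2476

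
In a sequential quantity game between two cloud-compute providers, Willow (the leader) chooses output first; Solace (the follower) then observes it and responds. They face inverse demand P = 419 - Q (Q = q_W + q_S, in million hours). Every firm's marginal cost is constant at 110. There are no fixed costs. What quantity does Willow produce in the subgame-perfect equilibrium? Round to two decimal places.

154.50

Solve by backward induction. Given q_W, the follower Solace maximises π_S = (419 - q_W - q_S)q_S - 110q_S.
∂π_S/∂q_S = 309 - q_W - 2q_S = 0 gives the reaction function q_S = (309 - q_W)/2.
The leader anticipates this reaction. Substituting into P = 419 - Q gives P = 529/2 - (1/2)q_W, so π_W = (529/2 - (1/2)q_W)q_W - 110q_W.
Leader FOC: 309/2 - q_W = 0, so q_W = 309/2.
Then q_S = (309 - 309/2)/2 = 309/4.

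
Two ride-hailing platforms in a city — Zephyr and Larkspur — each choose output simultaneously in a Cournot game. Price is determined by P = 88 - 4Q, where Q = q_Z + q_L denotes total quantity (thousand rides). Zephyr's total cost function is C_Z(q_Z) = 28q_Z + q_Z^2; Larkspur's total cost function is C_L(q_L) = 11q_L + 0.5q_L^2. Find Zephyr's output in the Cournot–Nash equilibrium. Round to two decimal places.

Zephyr's profit: π_Z = (88 - 4Q)q_Z - (28q_Z + q_Z²). Setting ∂π_Z/∂q_Z = 0: 60 - 10q_Z - 4(q_L) = 0.
Larkspur's first-order condition: 77 - 9q_L - 4(q_Z) = 0.
Rearranging gives the reaction functions q_Z = (60 - 4q_L)/10 and q_L = (77 - 4q_Z)/9.
Solving the pair: q_Z = 116/37, q_L = 265/37.

3.14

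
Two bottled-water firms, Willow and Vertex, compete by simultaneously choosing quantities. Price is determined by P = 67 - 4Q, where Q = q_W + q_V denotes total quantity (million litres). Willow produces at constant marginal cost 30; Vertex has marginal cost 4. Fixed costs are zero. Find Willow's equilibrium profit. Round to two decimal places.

Willow's profit: π_W = (67 - 4Q)q_W - (30q_W). Setting ∂π_W/∂q_W = 0: 37 - 8q_W - 4(q_V) = 0.
Vertex's profit: π_V = (67 - 4Q)q_V - (4q_V). Setting ∂π_V/∂q_V = 0: 63 - 8q_V - 4(q_W) = 0.
So q_W = (37 - 4q_V)/8 and q_V = (63 - 4q_W)/8.
Substituting one into the other gives q_W = 11/12 and q_V = 89/12.
Price P = 67 - 4·(25/3) = 101/3.
Willow's profit: (101/3 - 30)·(11/12) = 121/36.

3.36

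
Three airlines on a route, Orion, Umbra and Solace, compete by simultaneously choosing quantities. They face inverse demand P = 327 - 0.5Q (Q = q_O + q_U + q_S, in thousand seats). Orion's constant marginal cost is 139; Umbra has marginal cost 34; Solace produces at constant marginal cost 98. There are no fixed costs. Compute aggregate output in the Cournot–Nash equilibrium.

Orion's profit: π_O = (327 - 0.5Q)q_O - (139q_O). Setting ∂π_O/∂q_O = 0: 188 - q_O - (1/2)(q_U + q_S) = 0.
Umbra's first-order condition: 293 - q_U - (1/2)(q_O + q_S) = 0.
Solace's first-order condition: 229 - q_S - (1/2)(q_O + q_U) = 0.
Adding the 3 first-order conditions: 710 − 2Q = 0, so Q = 355.
Back-substituting: q_O = (188 − 355/2)/(1/2) = 21, q_U = (293 − 355/2)/(1/2) = 231, q_S = (229 − 355/2)/(1/2) = 103.
Total output Q = 21 + 231 + 103 = 355.

355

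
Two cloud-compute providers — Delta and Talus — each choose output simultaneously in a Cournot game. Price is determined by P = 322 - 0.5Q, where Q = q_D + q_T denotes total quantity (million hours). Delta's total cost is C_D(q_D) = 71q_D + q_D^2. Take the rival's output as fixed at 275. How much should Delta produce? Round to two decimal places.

37.83

With the rival's output fixed at 275, Delta's profit is π_D = (322 - (1/2)·275 - (1/2)q_D)q_D - (71q_D + q_D²) = (369/2 - (1/2)q_D)q_D - (71q_D + q_D²).
∂π_D/∂q_D = 227/2 - 3q_D = 0, so q_D = 227/6.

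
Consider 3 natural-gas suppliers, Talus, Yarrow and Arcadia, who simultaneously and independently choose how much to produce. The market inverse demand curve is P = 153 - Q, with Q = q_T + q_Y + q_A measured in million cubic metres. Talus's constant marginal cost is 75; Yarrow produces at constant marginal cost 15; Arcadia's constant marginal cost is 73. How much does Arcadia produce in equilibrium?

6

Talus's profit: π_T = (153 - Q)q_T - (75q_T). Setting ∂π_T/∂q_T = 0: 78 - 2q_T - (q_Y + q_A) = 0.
Yarrow's first-order condition: 138 - 2q_Y - (q_T + q_A) = 0.
Arcadia's first-order condition: 80 - 2q_A - (q_T + q_Y) = 0.
Summing all 3 equations gives 296 − 4Q = 0, hence Q = 74.
Back-substituting: q_T = (78 − 74) = 4, q_Y = (138 − 74) = 64, q_A = (80 − 74) = 6.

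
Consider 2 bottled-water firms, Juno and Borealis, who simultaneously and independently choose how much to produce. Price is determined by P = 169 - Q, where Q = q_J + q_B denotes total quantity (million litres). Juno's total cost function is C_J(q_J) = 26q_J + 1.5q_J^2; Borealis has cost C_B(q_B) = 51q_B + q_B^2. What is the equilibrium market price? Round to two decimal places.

121.58

Juno's profit: π_J = (169 - Q)q_J - (26q_J + (3/2)q_J²). Setting ∂π_J/∂q_J = 0: 143 - 5q_J - (q_B) = 0.
Borealis's profit: π_B = (169 - Q)q_B - (51q_B + q_B²). Setting ∂π_B/∂q_B = 0: 118 - 4q_B - (q_J) = 0.
Rearranging gives the reaction functions q_J = (143 - q_B)/5 and q_B = (118 - q_J)/4.
Solving the pair: q_J = 454/19, q_B = 447/19.
Total output Q = 901/19, so price P = 169 - 901/19 = 121.5789.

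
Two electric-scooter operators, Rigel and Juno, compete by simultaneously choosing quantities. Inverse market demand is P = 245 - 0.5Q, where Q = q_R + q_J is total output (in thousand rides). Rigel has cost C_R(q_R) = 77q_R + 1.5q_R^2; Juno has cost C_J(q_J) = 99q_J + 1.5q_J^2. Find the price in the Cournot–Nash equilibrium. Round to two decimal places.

210.11

Rigel's profit: π_R = (245 - 0.5Q)q_R - (77q_R + (3/2)q_R²). Setting ∂π_R/∂q_R = 0: 168 - 4q_R - (1/2)(q_J) = 0.
Juno's profit: π_J = (245 - 0.5Q)q_J - (99q_J + (3/2)q_J²). Setting ∂π_J/∂q_J = 0: 146 - 4q_J - (1/2)(q_R) = 0.
Best responses: q_R = (168 - (1/2)q_J)/4, q_J = (146 - (1/2)q_R)/4.
Solving the pair: q_R = 38.0317, q_J = 31.7460.
Total output Q = 628/9, so price P = 245 - (1/2)·(628/9) = 1891/9.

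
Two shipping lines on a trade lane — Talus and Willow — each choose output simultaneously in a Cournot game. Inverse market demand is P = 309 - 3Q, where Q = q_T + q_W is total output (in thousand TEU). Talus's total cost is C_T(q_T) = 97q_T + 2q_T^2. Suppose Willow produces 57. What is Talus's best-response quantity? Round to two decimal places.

4.10

With the rival's output fixed at 57, Talus's profit is π_T = (309 - 3·57 - 3q_T)q_T - (97q_T + 2q_T²) = (138 - 3q_T)q_T - (97q_T + 2q_T²).
∂π_T/∂q_T = 41 - 10q_T = 0, so q_T = 41/10.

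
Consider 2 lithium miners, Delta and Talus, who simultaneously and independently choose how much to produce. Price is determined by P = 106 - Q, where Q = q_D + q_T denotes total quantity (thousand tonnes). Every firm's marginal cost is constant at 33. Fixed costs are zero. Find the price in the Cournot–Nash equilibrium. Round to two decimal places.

Each firm earns π_i = (106 - Q)q_i - 33q_i.
First-order condition (treating rivals' output as given): 73 - 2q_i - q_j = 0.
By symmetry each firm produces the same amount; substituting q_j = q_i yields q_i = 73/3.
Total output Q = 146/3, so price P = 106 - 146/3 = 172/3.

57.33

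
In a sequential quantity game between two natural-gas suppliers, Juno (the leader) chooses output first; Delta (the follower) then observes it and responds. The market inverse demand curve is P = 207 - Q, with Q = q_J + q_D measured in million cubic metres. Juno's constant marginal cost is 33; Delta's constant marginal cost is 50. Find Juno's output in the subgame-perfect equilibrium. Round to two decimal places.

The follower Delta best-responds to any q_J: π_D = (207 - Q)q_D - 50q_D.
Follower FOC: 157 - q_J - 2q_D = 0, so q_D(q_J) = (157 - q_J)/2.
Juno substitutes q_D(q_J) into its own profit: π_J = q_J(207 - q_J - (157 - q_J)/2) - 33q_J = (257/2 - (1/2)q_J)q_J - 33q_J.
The leader's first-order condition 191/2 - q_J = 0 yields q_J = 191/2.
Then q_D = (157 - 191/2)/2 = 123/4.

95.50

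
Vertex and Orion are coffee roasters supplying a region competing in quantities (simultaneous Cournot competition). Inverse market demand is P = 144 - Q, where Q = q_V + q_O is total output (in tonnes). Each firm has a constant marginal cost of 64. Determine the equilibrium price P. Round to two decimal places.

Each firm earns π_i = (144 - Q)q_i - 64q_i.
Setting ∂π_i/∂q_i = 0 with rivals' quantities fixed: 80 - 2q_i - q_j = 0.
With identical firms every q_j equals q_i, so q_j = q_i and 80 = 3q_i, giving q_i = 80/3.
Total output Q = 160/3, so price P = 144 - 160/3 = 272/3.

90.67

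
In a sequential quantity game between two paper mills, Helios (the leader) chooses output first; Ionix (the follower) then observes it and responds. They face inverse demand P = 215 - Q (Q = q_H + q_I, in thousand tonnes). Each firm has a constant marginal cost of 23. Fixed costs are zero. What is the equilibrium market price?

The follower Ionix best-responds to any q_H: π_I = (215 - Q)q_I - 23q_I.
Setting the follower's marginal profit to zero, 192 - q_H - 2q_I = 0, i.e. q_I = (192 - q_H)/2.
The leader anticipates this reaction. Substituting into P = 215 - Q gives P = 119 - (1/2)q_H, so π_H = (119 - (1/2)q_H)q_H - 23q_H.
Leader FOC: 96 - q_H = 0, so q_H = 96.
Then q_I = (192 - 96)/2 = 48.
Total output Q = 144, so price P = 215 - 144 = 71.

71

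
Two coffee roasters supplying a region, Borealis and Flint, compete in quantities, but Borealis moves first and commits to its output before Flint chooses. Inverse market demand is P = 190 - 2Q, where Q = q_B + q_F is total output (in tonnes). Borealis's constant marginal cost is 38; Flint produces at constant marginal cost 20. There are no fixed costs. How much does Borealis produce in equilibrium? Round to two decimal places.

The follower Flint best-responds to any q_B: π_F = (190 - 2Q)q_F - 20q_F.
∂π_F/∂q_F = 170 - 2q_B - 4q_F = 0 gives the reaction function q_F = (170 - 2q_B)/4.
Borealis substitutes q_F(q_B) into its own profit: π_B = q_B(190 - 2q_B - (170 - 2q_B)/2) - 38q_B = (105 - q_B)q_B - 38q_B.
Maximising: ∂π_B/∂q_B = 67 - 2q_B = 0, giving q_B = 67/2.
Then q_F = (170 - 2·(67/2))/4 = 103/4.

33.50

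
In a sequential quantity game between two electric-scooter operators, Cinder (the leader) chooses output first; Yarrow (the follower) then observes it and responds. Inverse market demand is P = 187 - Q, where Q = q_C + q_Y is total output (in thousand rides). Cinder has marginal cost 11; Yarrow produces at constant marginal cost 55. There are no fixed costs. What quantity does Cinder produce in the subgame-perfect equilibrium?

Solve by backward induction. Given q_C, the follower Yarrow maximises π_Y = (187 - q_C - q_Y)q_Y - 55q_Y.
∂π_Y/∂q_Y = 132 - q_C - 2q_Y = 0 gives the reaction function q_Y = (132 - q_C)/2.
The leader anticipates this reaction. Substituting into P = 187 - Q gives P = 121 - (1/2)q_C, so π_C = (121 - (1/2)q_C)q_C - 11q_C.
Leader FOC: 110 - q_C = 0, so q_C = 110.
Then q_Y = (132 - 110)/2 = 11.

110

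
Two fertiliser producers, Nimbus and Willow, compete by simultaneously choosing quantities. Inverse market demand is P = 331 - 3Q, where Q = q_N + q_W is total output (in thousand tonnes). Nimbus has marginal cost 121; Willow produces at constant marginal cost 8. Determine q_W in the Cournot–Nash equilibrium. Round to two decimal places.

Nimbus's profit: π_N = (331 - 3Q)q_N - (121q_N). Setting ∂π_N/∂q_N = 0: 210 - 6q_N - 3(q_W) = 0.
Willow's profit: π_W = (331 - 3Q)q_W - (8q_W). Setting ∂π_W/∂q_W = 0: 323 - 6q_W - 3(q_N) = 0.
Rearranging gives the reaction functions q_N = (210 - 3q_W)/6 and q_W = (323 - 3q_N)/6.
Solving the pair: q_N = 97/9, q_W = 436/9.

48.44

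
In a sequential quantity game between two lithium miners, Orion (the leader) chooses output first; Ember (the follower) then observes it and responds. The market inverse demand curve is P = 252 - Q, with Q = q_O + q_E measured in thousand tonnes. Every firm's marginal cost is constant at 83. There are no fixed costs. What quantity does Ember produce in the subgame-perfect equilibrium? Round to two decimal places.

The follower Ember best-responds to any q_O: π_E = (252 - Q)q_E - 83q_E.
Follower FOC: 169 - q_O - 2q_E = 0, so q_E(q_O) = (169 - q_O)/2.
Orion substitutes q_E(q_O) into its own profit: π_O = q_O(252 - q_O - (169 - q_O)/2) - 83q_O = (335/2 - (1/2)q_O)q_O - 83q_O.
Maximising: ∂π_O/∂q_O = 169/2 - q_O = 0, giving q_O = 169/2.
Then q_E = (169 - 169/2)/2 = 169/4.

42.25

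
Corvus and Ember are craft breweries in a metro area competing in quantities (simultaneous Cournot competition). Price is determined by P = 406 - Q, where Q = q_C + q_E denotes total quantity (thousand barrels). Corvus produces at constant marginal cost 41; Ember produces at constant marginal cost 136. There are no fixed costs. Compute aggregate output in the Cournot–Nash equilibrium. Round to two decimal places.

211.67

Corvus's profit: π_C = (406 - Q)q_C - (41q_C). Setting ∂π_C/∂q_C = 0: 365 - 2q_C - (q_E) = 0.
Ember's first-order condition: 270 - 2q_E - (q_C) = 0.
Best responses: q_C = (365 - q_E)/2, q_E = (270 - q_C)/2.
Solving the pair: q_C = 460/3, q_E = 175/3.
Total output Q = 460/3 + 175/3 = 635/3.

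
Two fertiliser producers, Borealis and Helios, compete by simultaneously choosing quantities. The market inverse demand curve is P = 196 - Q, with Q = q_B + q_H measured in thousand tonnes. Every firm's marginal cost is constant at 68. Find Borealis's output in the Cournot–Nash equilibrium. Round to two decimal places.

A representative firm's profit is π_i = q_i(196 - Q) - 68q_i.
First-order condition (treating rivals' output as given): 128 - 2q_i - q_j = 0.
By symmetry each firm produces the same amount; substituting q_j = q_i yields q_i = 128/3.

42.67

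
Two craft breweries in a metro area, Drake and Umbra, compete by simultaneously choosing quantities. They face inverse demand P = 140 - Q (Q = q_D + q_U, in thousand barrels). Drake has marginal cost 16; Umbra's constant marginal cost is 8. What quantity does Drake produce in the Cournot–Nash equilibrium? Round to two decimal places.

38.67

Drake's profit: π_D = (140 - Q)q_D - (16q_D). Setting ∂π_D/∂q_D = 0: 124 - 2q_D - (q_U) = 0.
Umbra's first-order condition: 132 - 2q_U - (q_D) = 0.
Rearranging gives the reaction functions q_D = (124 - q_U)/2 and q_U = (132 - q_D)/2.
Substituting one into the other gives q_D = 116/3 and q_U = 140/3.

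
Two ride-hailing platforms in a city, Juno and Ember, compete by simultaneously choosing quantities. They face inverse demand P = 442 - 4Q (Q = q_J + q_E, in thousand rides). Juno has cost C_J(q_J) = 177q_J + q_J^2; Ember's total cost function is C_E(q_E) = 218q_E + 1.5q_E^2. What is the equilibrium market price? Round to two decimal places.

305.87

Juno's profit: π_J = (442 - 4Q)q_J - (177q_J + q_J²). Setting ∂π_J/∂q_J = 0: 265 - 10q_J - 4(q_E) = 0.
Ember's first-order condition: 224 - 11q_E - 4(q_J) = 0.
So q_J = (265 - 4q_E)/10 and q_E = (224 - 4q_J)/11.
Substituting one into the other gives q_J = 21.4787 and q_E = 590/47.
Total output Q = 34.0319, so price P = 442 - 4·34.0319 = 305.8723.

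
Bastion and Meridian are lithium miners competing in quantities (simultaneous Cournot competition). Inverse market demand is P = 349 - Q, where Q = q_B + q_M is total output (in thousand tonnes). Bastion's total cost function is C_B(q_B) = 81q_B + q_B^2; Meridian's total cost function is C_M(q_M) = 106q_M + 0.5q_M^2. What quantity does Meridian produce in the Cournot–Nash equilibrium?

64

Bastion's profit: π_B = (349 - Q)q_B - (81q_B + q_B²). Setting ∂π_B/∂q_B = 0: 268 - 4q_B - (q_M) = 0.
Meridian's first-order condition: 243 - 3q_M - (q_B) = 0.
Rearranging gives the reaction functions q_B = (268 - q_M)/4 and q_M = (243 - q_B)/3.
Solving the pair: q_B = 51, q_M = 64.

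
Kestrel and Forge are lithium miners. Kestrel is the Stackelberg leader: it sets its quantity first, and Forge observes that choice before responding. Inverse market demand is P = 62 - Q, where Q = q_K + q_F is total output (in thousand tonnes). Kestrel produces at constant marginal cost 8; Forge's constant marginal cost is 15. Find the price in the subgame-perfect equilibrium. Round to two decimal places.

23.25

The follower Forge best-responds to any q_K: π_F = (62 - Q)q_F - 15q_F.
Follower FOC: 47 - q_K - 2q_F = 0, so q_F(q_K) = (47 - q_K)/2.
Kestrel substitutes q_F(q_K) into its own profit: π_K = q_K(62 - q_K - (47 - q_K)/2) - 8q_K = (77/2 - (1/2)q_K)q_K - 8q_K.
The leader's first-order condition 61/2 - q_K = 0 yields q_K = 61/2.
Then q_F = (47 - 61/2)/2 = 33/4.
Total output Q = 155/4, so price P = 62 - 155/4 = 93/4.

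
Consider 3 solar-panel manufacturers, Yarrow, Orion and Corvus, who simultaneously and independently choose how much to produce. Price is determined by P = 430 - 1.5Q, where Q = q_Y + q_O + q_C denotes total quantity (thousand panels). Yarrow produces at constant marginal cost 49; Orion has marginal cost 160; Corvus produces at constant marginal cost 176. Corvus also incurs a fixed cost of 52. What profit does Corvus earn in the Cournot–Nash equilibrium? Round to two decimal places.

Yarrow's profit: π_Y = (430 - 1.5Q)q_Y - (49q_Y). Setting ∂π_Y/∂q_Y = 0: 381 - 3q_Y - (3/2)(q_O + q_C) = 0.
Orion's first-order condition: 270 - 3q_O - (3/2)(q_Y + q_C) = 0.
Corvus's profit: π_C = (430 - 1.5Q)q_C - (176q_C). Setting ∂π_C/∂q_C = 0: 254 - 3q_C - (3/2)(q_Y + q_O) = 0.
Adding the 3 first-order conditions: 905 − 6Q = 0, so Q = 905/6.
Back-substituting: q_Y = (381 − 905/4)/(3/2) = 619/6, q_O = (270 − 905/4)/(3/2) = 175/6, q_C = (254 − 905/4)/(3/2) = 37/2.
Price P = 430 - (3/2)·(905/6) = 815/4.
Corvus's profit: (815/4 - 176)·(37/2) - 52 = 461.3750.

461.38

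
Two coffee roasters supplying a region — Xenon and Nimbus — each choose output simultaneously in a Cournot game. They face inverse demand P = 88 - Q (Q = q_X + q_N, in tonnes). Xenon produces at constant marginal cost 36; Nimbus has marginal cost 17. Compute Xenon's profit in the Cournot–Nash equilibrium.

Xenon's profit: π_X = (88 - Q)q_X - (36q_X). Setting ∂π_X/∂q_X = 0: 52 - 2q_X - (q_N) = 0.
Nimbus's first-order condition: 71 - 2q_N - (q_X) = 0.
So q_X = (52 - q_N)/2 and q_N = (71 - q_X)/2.
Solving the pair: q_X = 11, q_N = 30.
Price P = 88 - 41 = 47.
Xenon's profit: (47 - 36)·11 = 121.

121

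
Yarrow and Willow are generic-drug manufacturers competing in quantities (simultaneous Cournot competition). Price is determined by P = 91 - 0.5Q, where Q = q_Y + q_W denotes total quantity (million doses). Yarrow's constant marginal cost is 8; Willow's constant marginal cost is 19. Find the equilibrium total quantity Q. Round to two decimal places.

103.33

Yarrow's profit: π_Y = (91 - 0.5Q)q_Y - (8q_Y). Setting ∂π_Y/∂q_Y = 0: 83 - q_Y - (1/2)(q_W) = 0.
Willow's first-order condition: 72 - q_W - (1/2)(q_Y) = 0.
So q_Y = (83 - (1/2)q_W) and q_W = (72 - (1/2)q_Y).
Solving the pair: q_Y = 188/3, q_W = 122/3.
Total output Q = 188/3 + 122/3 = 310/3.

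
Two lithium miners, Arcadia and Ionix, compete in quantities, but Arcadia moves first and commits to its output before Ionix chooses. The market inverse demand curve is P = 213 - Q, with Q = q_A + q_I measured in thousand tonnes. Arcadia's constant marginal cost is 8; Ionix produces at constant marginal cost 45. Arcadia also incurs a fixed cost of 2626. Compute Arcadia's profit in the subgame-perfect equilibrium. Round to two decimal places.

The follower Ionix best-responds to any q_A: π_I = (213 - Q)q_I - 45q_I.
Setting the follower's marginal profit to zero, 168 - q_A - 2q_I = 0, i.e. q_I = (168 - q_A)/2.
The leader anticipates this reaction. Substituting into P = 213 - Q gives P = 129 - (1/2)q_A, so π_A = (129 - (1/2)q_A)q_A - 8q_A.
Maximising: ∂π_A/∂q_A = 121 - q_A = 0, giving q_A = 121.
Then q_I = (168 - 121)/2 = 47/2.
Price P = 213 - 289/2 = 137/2.
Arcadia's profit: (137/2 - 8)·121 - 2626 = 4694.5000.

4694.50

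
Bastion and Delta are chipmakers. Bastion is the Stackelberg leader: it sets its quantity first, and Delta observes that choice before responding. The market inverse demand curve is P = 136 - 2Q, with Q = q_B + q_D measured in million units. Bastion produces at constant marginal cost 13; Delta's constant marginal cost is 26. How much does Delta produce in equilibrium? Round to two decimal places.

The follower Delta best-responds to any q_B: π_D = (136 - 2Q)q_D - 26q_D.
Setting the follower's marginal profit to zero, 110 - 2q_B - 4q_D = 0, i.e. q_D = (110 - 2q_B)/4.
The leader anticipates this reaction. Substituting into P = 136 - 2Q gives P = 81 - q_B, so π_B = (81 - q_B)q_B - 13q_B.
Leader FOC: 68 - 2q_B = 0, so q_B = 34.
Then q_D = (110 - 2·34)/4 = 21/2.

10.50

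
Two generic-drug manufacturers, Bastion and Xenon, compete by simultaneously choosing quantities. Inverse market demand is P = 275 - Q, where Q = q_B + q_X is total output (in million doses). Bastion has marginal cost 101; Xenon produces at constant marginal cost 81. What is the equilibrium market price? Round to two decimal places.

Bastion's profit: π_B = (275 - Q)q_B - (101q_B). Setting ∂π_B/∂q_B = 0: 174 - 2q_B - (q_X) = 0.
Xenon's first-order condition: 194 - 2q_X - (q_B) = 0.
Best responses: q_B = (174 - q_X)/2, q_X = (194 - q_B)/2.
Solving the pair: q_B = 154/3, q_X = 214/3.
Total output Q = 368/3, so price P = 275 - 368/3 = 457/3.

152.33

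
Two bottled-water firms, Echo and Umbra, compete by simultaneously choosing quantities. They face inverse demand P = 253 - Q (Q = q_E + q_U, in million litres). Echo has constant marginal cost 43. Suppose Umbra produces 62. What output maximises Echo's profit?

With the rival's output fixed at 62, Echo's profit is π_E = (253 - 62 - q_E)q_E - (43q_E) = (191 - q_E)q_E - (43q_E).
∂π_E/∂q_E = 148 - 2q_E = 0, so q_E = 74.

74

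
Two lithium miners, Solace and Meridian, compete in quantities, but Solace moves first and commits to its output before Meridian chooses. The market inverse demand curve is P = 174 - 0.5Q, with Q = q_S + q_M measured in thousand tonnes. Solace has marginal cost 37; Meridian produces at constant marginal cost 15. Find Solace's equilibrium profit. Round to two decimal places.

Solve by backward induction. Given q_S, the follower Meridian maximises π_M = (174 - (1/2)q_S - (1/2)q_M)q_M - 15q_M.
∂π_M/∂q_M = 159 - (1/2)q_S - q_M = 0 gives the reaction function q_M = (159 - (1/2)q_S).
The leader anticipates this reaction. Substituting into P = 174 - 0.5Q gives P = 189/2 - (1/4)q_S, so π_S = (189/2 - (1/4)q_S)q_S - 37q_S.
The leader's first-order condition 115/2 - (1/2)q_S = 0 yields q_S = 115.
Then q_M = (159 - (1/2)·115) = 203/2.
Price P = 174 - (1/2)·(433/2) = 263/4.
Solace's profit: (263/4 - 37)·115 = 3306.2500.

3306.25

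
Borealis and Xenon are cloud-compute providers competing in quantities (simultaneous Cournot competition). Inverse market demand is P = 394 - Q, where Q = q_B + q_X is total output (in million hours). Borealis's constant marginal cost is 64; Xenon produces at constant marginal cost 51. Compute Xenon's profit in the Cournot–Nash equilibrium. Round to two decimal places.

Borealis's profit: π_B = (394 - Q)q_B - (64q_B). Setting ∂π_B/∂q_B = 0: 330 - 2q_B - (q_X) = 0.
Xenon's first-order condition: 343 - 2q_X - (q_B) = 0.
So q_B = (330 - q_X)/2 and q_X = (343 - q_B)/2.
Substituting one into the other gives q_B = 317/3 and q_X = 356/3.
Price P = 394 - 673/3 = 509/3.
Xenon's profit: (509/3 - 51)·(356/3) = 14081.7778.

14081.78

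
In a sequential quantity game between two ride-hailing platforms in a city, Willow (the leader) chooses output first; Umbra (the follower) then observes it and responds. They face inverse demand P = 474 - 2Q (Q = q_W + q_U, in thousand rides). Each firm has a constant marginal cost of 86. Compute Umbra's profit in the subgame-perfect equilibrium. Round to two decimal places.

The follower Umbra best-responds to any q_W: π_U = (474 - 2Q)q_U - 86q_U.
Setting the follower's marginal profit to zero, 388 - 2q_W - 4q_U = 0, i.e. q_U = (388 - 2q_W)/4.
The leader anticipates this reaction. Substituting into P = 474 - 2Q gives P = 280 - q_W, so π_W = (280 - q_W)q_W - 86q_W.
The leader's first-order condition 194 - 2q_W = 0 yields q_W = 97.
Then q_U = (388 - 2·97)/4 = 97/2.
Price P = 474 - 2·(291/2) = 183.
Umbra's profit: (183 - 86)·(97/2) = 4704.5000.

4704.50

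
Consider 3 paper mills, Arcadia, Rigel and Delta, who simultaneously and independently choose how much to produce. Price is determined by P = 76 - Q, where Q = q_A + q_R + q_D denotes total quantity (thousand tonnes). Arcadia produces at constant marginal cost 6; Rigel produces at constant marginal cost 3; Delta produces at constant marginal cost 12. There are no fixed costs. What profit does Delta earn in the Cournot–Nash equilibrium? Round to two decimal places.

150.06

Arcadia's profit: π_A = (76 - Q)q_A - (6q_A). Setting ∂π_A/∂q_A = 0: 70 - 2q_A - (q_R + q_D) = 0.
Rigel's profit: π_R = (76 - Q)q_R - (3q_R). Setting ∂π_R/∂q_R = 0: 73 - 2q_R - (q_A + q_D) = 0.
Delta's profit: π_D = (76 - Q)q_D - (12q_D). Setting ∂π_D/∂q_D = 0: 64 - 2q_D - (q_A + q_R) = 0.
Adding the 3 conditions: 207 − 2Q − 2Q = 0, i.e. Q = 207/4.
Back-substituting: q_A = (70 − 207/4) = 73/4, q_R = (73 − 207/4) = 85/4, q_D = (64 − 207/4) = 49/4.
Price P = 76 - 207/4 = 97/4.
Delta's profit: (97/4 - 12)·(49/4) = 150.0625.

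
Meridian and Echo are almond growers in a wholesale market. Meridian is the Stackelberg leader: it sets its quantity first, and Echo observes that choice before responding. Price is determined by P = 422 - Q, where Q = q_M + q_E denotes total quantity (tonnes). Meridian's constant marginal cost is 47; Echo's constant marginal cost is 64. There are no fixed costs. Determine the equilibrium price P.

The follower Echo best-responds to any q_M: π_E = (422 - Q)q_E - 64q_E.
Follower FOC: 358 - q_M - 2q_E = 0, so q_E(q_M) = (358 - q_M)/2.
The leader anticipates this reaction. Substituting into P = 422 - Q gives P = 243 - (1/2)q_M, so π_M = (243 - (1/2)q_M)q_M - 47q_M.
The leader's first-order condition 196 - q_M = 0 yields q_M = 196.
Then q_E = (358 - 196)/2 = 81.
Total output Q = 277, so price P = 422 - 277 = 145.

145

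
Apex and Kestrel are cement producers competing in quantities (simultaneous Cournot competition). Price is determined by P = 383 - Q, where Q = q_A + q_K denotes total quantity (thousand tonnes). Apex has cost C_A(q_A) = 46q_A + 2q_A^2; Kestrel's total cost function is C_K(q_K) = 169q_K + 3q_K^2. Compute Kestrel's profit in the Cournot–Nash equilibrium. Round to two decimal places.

1623.92

Apex's profit: π_A = (383 - Q)q_A - (46q_A + 2q_A²). Setting ∂π_A/∂q_A = 0: 337 - 6q_A - (q_K) = 0.
Kestrel's first-order condition: 214 - 8q_K - (q_A) = 0.
Best responses: q_A = (337 - q_K)/6, q_K = (214 - q_A)/8.
Substituting one into the other gives q_A = 52.8085 and q_K = 947/47.
Price P = 383 - 72.9574 = 310.0426.
Kestrel's profit: 310.0426·(947/47) - 169·(947/47) - 3(947/47)² = 1623.9185.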